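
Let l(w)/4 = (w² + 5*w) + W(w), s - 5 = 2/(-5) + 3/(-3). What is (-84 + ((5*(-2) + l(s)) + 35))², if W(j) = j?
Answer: 3924361/625 ≈ 6279.0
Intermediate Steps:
s = 18/5 (s = 5 + (2/(-5) + 3/(-3)) = 5 + (2*(-⅕) + 3*(-⅓)) = 5 + (-⅖ - 1) = 5 - 7/5 = 18/5 ≈ 3.6000)
l(w) = 4*w² + 24*w (l(w) = 4*((w² + 5*w) + w) = 4*(w² + 6*w) = 4*w² + 24*w)
(-84 + ((5*(-2) + l(s)) + 35))² = (-84 + ((5*(-2) + 4*(18/5)*(6 + 18/5)) + 35))² = (-84 + ((-10 + 4*(18/5)*(48/5)) + 35))² = (-84 + ((-10 + 3456/25) + 35))² = (-84 + (3206/25 + 35))² = (-84 + 4081/25)² = (1981/25)² = 3924361/625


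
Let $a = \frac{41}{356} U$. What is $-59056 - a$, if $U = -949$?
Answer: $- \frac{20985027}{356} \approx -58947.0$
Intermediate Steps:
$a = - \frac{38909}{356}$ ($a = \frac{41}{356} \left(-949\right) = - \frac{38909}{356} \approx -109.29$)
$-59056 - a = -59056 - - \frac{38909}{356} = -59056 + \frac{38909}{356} = - \frac{20985027}{356}$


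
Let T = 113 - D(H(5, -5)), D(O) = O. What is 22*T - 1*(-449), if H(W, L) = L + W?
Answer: 2935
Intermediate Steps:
T = 113 (T = 113 - (-5 + 5) = 113 - 1*0 = 113 + 0 = 113)
22*T - 1*(-449) = 22*113 - 1*(-449) = 2486 + 449 = 2935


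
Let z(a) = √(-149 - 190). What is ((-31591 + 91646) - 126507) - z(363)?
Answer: -66452 - I*√339 ≈ -66452.0 - 18.412*I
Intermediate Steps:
z(a) = I*√339 (z(a) = √(-339) = I*√339)
((-31591 + 91646) - 126507) - z(363) = ((-31591 + 91646) - 126507) - I*√339 = (60055 - 126507) - I*√339 = -66452 - I*√339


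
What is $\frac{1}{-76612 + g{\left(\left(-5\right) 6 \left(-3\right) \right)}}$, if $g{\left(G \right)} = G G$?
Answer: $- \frac{1}{68512} \approx -1.4596 \cdot 10^{-5}$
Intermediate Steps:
$g{\left(G \right)} = G^{2}$
$\frac{1}{-76612 + g{\left(\left(-5\right) 6 \left(-3\right) \right)}} = \frac{1}{-76612 + \left(\left(-5\right) 6 \left(-3\right)\right)^{2}} = \frac{1}{-76612 + \left(\left(-30\right) \left(-3\right)\right)^{2}} = \frac{1}{-76612 + 90^{2}} = \frac{1}{-76612 + 8100} = \frac{1}{-68512} = - \frac{1}{68512}$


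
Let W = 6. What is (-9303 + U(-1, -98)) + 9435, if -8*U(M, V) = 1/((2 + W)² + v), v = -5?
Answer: 62303/472 ≈ 132.00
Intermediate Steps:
U(M, V) = -1/472 (U(M, V) = -1/(8*((2 + 6)² - 5)) = -1/(8*(8² - 5)) = -1/(8*(64 - 5)) = -⅛/59 = -⅛*1/59 = -1/472)
(-9303 + U(-1, -98)) + 9435 = (-9303 - 1/472) + 9435 = -4391017/472 + 9435 = 62303/472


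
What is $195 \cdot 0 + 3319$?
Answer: $3319$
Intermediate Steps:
$195 \cdot 0 + 3319 = 0 + 3319 = 3319$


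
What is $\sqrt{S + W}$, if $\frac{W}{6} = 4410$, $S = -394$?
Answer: $\sqrt{26066} \approx 161.45$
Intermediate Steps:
$W = 26460$ ($W = 6 \cdot 4410 = 26460$)
$\sqrt{S + W} = \sqrt{-394 + 26460} = \sqrt{26066}$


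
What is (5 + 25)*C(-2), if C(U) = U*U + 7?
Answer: 330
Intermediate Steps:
C(U) = 7 + U² (C(U) = U² + 7 = 7 + U²)
(5 + 25)*C(-2) = (5 + 25)*(7 + (-2)²) = 30*(7 + 4) = 30*11 = 330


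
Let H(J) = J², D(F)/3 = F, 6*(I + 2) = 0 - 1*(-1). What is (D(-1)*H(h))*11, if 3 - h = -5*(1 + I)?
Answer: -539/12 ≈ -44.917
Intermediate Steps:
I = -11/6 (I = -2 + (0 - 1*(-1))/6 = -2 + (0 + 1)/6 = -2 + (⅙)*1 = -2 + ⅙ = -11/6 ≈ -1.8333)
D(F) = 3*F
h = -7/6 (h = 3 - (-5)*(1 - 11/6) = 3 - (-5)*(-5)/6 = 3 - 1*25/6 = 3 - 25/6 = -7/6 ≈ -1.1667)
(D(-1)*H(h))*11 = ((3*(-1))*(-7/6)²)*11 = -3*49/36*11 = -49/12*11 = -539/12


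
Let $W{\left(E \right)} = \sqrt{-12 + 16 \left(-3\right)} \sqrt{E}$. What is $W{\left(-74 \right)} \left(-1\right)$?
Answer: $2 \sqrt{1110} \approx 66.633$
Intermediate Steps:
$W{\left(E \right)} = 2 i \sqrt{15} \sqrt{E}$ ($W{\left(E \right)} = \sqrt{-12 - 48} \sqrt{E} = \sqrt{-60} \sqrt{E} = 2 i \sqrt{15} \sqrt{E}$)
$W{\left(-74 \right)} \left(-1\right) = 2 i \sqrt{15} \sqrt{-74} \left(-1\right) = 2 i \sqrt{15} i \sqrt{74} \left(-1\right) = - 2 \sqrt{1110} \left(-1\right) = 2 \sqrt{1110}$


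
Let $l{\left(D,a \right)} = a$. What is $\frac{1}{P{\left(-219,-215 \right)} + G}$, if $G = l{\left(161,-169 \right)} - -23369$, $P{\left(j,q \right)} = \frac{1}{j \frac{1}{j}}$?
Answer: $\frac{1}{23201} \approx 4.3102 \cdot 10^{-5}$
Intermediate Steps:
$P{\left(j,q \right)} = 1$ ($P{\left(j,q \right)} = 1^{-1} = 1$)
$G = 23200$ ($G = -169 - -23369 = -169 + 23369 = 23200$)
$\frac{1}{P{\left(-219,-215 \right)} + G} = \frac{1}{1 + 23200} = \frac{1}{23201}$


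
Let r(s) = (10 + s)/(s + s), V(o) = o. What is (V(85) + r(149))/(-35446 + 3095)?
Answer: -25489/9640598 ≈ -0.0026439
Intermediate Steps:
r(s) = (10 + s)/(2*s) (r(s) = (10 + s)/((2*s)) = (10 + s)*(1/(2*s)) = (10 + s)/(2*s))
(V(85) + r(149))/(-35446 + 3095) = (85 + (½)*(10 + 149)/149)/(-35446 + 3095) = (85 + (½)*(1/149)*159)/(-32351) = (85 + 159/298)*(-1/32351) = (25489/298)*(-1/32351) = -25489/9640598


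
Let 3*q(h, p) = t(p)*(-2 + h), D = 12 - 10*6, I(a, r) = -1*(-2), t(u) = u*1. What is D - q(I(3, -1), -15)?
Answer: -48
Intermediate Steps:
t(u) = u
I(a, r) = 2
D = -48 (D = 12 - 60 = -48)
q(h, p) = p*(-2 + h)/3 (q(h, p) = (p*(-2 + h))/3 = p*(-2 + h)/3)
D - q(I(3, -1), -15) = -48 - (-15)*(-2 + 2)/3 = -48 - (-15)*0/3 = -48 - 1*0 = -48 + 0 = -48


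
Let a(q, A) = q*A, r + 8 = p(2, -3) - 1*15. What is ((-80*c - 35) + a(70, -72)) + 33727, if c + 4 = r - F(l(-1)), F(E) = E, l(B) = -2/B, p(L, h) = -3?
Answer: 31212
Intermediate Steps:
r = -26 (r = -8 + (-3 - 1*15) = -8 + (-3 - 15) = -8 - 18 = -26)
c = -32 (c = -4 + (-26 - (-2)/(-1)) = -4 + (-26 - (-2)*(-1)) = -4 + (-26 - 1*2) = -4 + (-26 - 2) = -4 - 28 = -32)
a(q, A) = A*q
((-80*c - 35) + a(70, -72)) + 33727 = ((-80*(-32) - 35) - 72*70) + 33727 = ((2560 - 35) - 5040) + 33727 = (2525 - 5040) + 33727 = -2515 + 33727 = 31212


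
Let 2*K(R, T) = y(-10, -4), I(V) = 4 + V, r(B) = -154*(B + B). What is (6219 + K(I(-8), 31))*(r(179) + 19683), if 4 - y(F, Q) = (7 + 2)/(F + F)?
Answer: -8821448201/40 ≈ -2.2054e+8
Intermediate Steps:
r(B) = -308*B
y(F, Q) = 4 - 9/(2*F) (y(F, Q) = 4 - (7 + 2)/(F + F) = 4 - 9/(2*F))
K(R, T) = 89/40 (K(R, T) = (4 - 9/2/(-10))/2 = (4 - 9/2*(-⅒))/2 = (4 + 9/20)/2 = (½)*(89/20) = 89/40)
(6219 + K(I(-8), 31))*(r(179) + 19683) = (6219 + 89/40)*(-308*179 + 19683) = 248849*(-55132 + 19683)/40 = (248849/40)*(-35449) = -8821448201/40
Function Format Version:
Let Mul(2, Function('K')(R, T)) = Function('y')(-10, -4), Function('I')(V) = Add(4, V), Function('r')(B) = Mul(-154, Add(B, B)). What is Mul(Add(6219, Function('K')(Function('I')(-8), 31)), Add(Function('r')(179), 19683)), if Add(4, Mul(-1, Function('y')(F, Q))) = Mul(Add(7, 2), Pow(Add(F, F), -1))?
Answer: Rational(-8821448201, 40) ≈ -2.2054e+8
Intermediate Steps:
Function('r')(B) = Mul(-308, B) (Function('r')(B) = Mul(-154, Mul(2, B)) = Mul(-308, B))
Function('y')(F, Q) = Add(4, Mul(Rational(-9, 2), Pow(F, -1))) (Function('y')(F, Q) = Add(4, Mul(-1, Mul(Add(7, 2), Pow(Add(F, F), -1)))) = Add(4, Mul(-1, Mul(9, Pow(Mul(2, F), -1)))) = Add(4, Mul(-1, Mul(9, Mul(Rational(1, 2), Pow(F, -1))))) = Add(4, Mul(-1, Mul(Rational(9, 2), Pow(F, -1)))) = Add(4, Mul(Rational(-9, 2), Pow(F, -1))))
Function('K')(R, T) = Rational(89, 40) (Function('K')(R, T) = Mul(Rational(1, 2), Add(4, Mul(Rational(-9, 2), Pow(-10, -1)))) = Mul(Rational(1, 2), Add(4, Mul(Rational(-9, 2), Rational(-1, 10)))) = Mul(Rational(1, 2), Add(4, Rational(9, 20))) = Mul(Rational(1, 2), Rational(89, 20)) = Rational(89, 40))
Mul(Add(6219, Function('K')(Function('I')(-8), 31)), Add(Function('r')(179), 19683)) = Mul(Add(6219, Rational(89, 40)), Add(Mul(-308, 179), 19683)) = Mul(Rational(248849, 40), Add(-55132, 19683)) = Mul(Rational(248849, 40), -35449) = Rational(-8821448201, 40)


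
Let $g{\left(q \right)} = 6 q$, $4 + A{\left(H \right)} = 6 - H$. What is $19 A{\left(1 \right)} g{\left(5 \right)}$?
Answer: $570$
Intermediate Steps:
$A{\left(H \right)} = 2 - H$ ($A{\left(H \right)} = -4 - \left(-6 + H\right) = 2 - H$)
$19 A{\left(1 \right)} g{\left(5 \right)} = 19 \left(2 - 1\right) 6 \cdot 5 = 19 \left(2 - 1\right) 30 = 19 \cdot 1 \cdot 30 = 19 \cdot 30 = 570$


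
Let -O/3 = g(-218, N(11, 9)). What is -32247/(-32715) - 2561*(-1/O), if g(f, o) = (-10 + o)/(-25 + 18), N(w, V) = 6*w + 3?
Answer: 65798836/643395 ≈ 102.27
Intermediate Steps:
N(w, V) = 3 + 6*w
g(f, o) = 10/7 - o/7 (g(f, o) = (-10 + o)/(-7) = (-10 + o)*(-⅐) = 10/7 - o/7)
O = 177/7 (O = -3*(10/7 - (3 + 6*11)/7) = -3*(10/7 - (3 + 66)/7) = -3*(10/7 - ⅐*69) = -3*(10/7 - 69/7) = -3*(-59/7) = 177/7 ≈ 25.286)
-32247/(-32715) - 2561*(-1/O) = -32247/(-32715) - 2561/((-1*177/7)) = -32247*(-1/32715) - 2561/(-177/7) = 3583/3635 - 2561*(-7/177) = 3583/3635 + 17927/177 = 65798836/643395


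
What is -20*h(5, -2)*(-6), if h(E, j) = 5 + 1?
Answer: 720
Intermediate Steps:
h(E, j) = 6
-20*h(5, -2)*(-6) = -20*6*(-6) = -120*(-6) = 720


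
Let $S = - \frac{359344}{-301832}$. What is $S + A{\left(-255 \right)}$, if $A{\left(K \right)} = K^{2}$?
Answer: $\frac{2453373143}{37729} \approx 65026.0$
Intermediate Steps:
$S = \frac{44918}{37729}$ ($S = \left(-359344\right) \left(- \frac{1}{301832}\right) = \frac{44918}{37729} \approx 1.1905$)
$S + A{\left(-255 \right)} = \frac{44918}{37729} + \left(-255\right)^{2} = \frac{44918}{37729} + 65025 = \frac{2453373143}{37729}$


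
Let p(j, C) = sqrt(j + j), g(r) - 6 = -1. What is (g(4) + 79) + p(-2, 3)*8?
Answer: 84 + 16*I ≈ 84.0 + 16.0*I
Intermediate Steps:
g(r) = 5 (g(r) = 6 - 1 = 5)
p(j, C) = sqrt(2)*sqrt(j) (p(j, C) = sqrt(2*j) = sqrt(2)*sqrt(j))
(g(4) + 79) + p(-2, 3)*8 = (5 + 79) + (sqrt(2)*sqrt(-2))*8 = 84 + (sqrt(2)*(I*sqrt(2)))*8 = 84 + (2*I)*8 = 84 + 16*I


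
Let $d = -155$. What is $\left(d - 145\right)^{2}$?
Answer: $90000$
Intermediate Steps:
$\left(d - 145\right)^{2} = \left(-155 - 145\right)^{2} = \left(-300\right)^{2} = 90000$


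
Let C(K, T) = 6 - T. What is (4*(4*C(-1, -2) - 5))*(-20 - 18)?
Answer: -4104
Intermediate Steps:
(4*(4*C(-1, -2) - 5))*(-20 - 18) = (4*(4*(6 - 1*(-2)) - 5))*(-20 - 18) = (4*(4*(6 + 2) - 5))*(-38) = (4*(4*8 - 5))*(-38) = (4*(32 - 5))*(-38) = (4*27)*(-38) = 108*(-38) = -4104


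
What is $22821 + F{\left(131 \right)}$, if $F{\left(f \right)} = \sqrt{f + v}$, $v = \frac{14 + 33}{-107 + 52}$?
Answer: $22821 + \frac{\sqrt{393690}}{55} \approx 22832.0$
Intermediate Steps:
$v = - \frac{47}{55}$ ($v = \frac{47}{-55} = 47 \left(- \frac{1}{55}\right) = - \frac{47}{55} \approx -0.85455$)
$F{\left(f \right)} = \sqrt{- \frac{47}{55} + f}$ ($F{\left(f \right)} = \sqrt{f - \frac{47}{55}} = \sqrt{- \frac{47}{55} + f}$)
$22821 + F{\left(131 \right)} = 22821 + \frac{\sqrt{-2585 + 3025 \cdot 131}}{55} = 22821 + \frac{\sqrt{-2585 + 396275}}{55} = 22821 + \frac{\sqrt{393690}}{55}$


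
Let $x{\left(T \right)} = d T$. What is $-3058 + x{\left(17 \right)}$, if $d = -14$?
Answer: $-3296$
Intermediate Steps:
$x{\left(T \right)} = - 14 T$
$-3058 + x{\left(17 \right)} = -3058 - 238 = -3296$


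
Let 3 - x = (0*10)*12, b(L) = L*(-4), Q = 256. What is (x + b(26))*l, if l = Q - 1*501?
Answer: 24745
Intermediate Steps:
b(L) = -4*L
x = 3 (x = 3 - 0*10*12 = 3 - 0*12 = 3 - 1*0 = 3 + 0 = 3)
l = -245 (l = 256 - 1*501 = 256 - 501 = -245)
(x + b(26))*l = (3 - 4*26)*(-245) = (3 - 104)*(-245) = -101*(-245) = 24745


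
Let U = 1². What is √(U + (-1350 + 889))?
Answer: 2*I*√115 ≈ 21.448*I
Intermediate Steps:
U = 1
√(U + (-1350 + 889)) = √(1 + (-1350 + 889)) = √(1 - 461) = √(-460) = 2*I*√115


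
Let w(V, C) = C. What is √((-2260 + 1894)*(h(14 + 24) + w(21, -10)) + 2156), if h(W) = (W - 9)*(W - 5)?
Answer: I*√344446 ≈ 586.9*I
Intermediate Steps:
h(W) = (-9 + W)*(-5 + W)
√((-2260 + 1894)*(h(14 + 24) + w(21, -10)) + 2156) = √((-2260 + 1894)*((45 + (14 + 24)² - 14*(14 + 24)) - 10) + 2156) = √(-366*((45 + 38² - 14*38) - 10) + 2156) = √(-366*((45 + 1444 - 532) - 10) + 2156) = √(-366*(957 - 10) + 2156) = √(-366*947 + 2156) = √(-346602 + 2156) = √(-344446) = I*√344446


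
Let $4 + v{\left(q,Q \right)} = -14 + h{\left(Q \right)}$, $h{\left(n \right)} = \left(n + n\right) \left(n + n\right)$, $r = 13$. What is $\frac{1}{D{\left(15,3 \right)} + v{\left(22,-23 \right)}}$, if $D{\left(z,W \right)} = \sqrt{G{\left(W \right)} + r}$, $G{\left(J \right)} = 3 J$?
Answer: $\frac{1049}{2200791} - \frac{\sqrt{22}}{4401582} \approx 0.00047558$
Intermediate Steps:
$h{\left(n \right)} = 4 n^{2}$ ($h{\left(n \right)} = 2 n 2 n = 4 n^{2}$)
$D{\left(z,W \right)} = \sqrt{13 + 3 W}$ ($D{\left(z,W \right)} = \sqrt{3 W + 13} = \sqrt{13 + 3 W}$)
$v{\left(q,Q \right)} = -18 + 4 Q^{2}$ ($v{\left(q,Q \right)} = -4 + \left(-14 + 4 Q^{2}\right) = -18 + 4 Q^{2}$)
$\frac{1}{D{\left(15,3 \right)} + v{\left(22,-23 \right)}} = \frac{1}{\sqrt{13 + 3 \cdot 3} - \left(18 - 4 \left(-23\right)^{2}\right)} = \frac{1}{\sqrt{13 + 9} + \left(-18 + 4 \cdot 529\right)} = \frac{1}{\sqrt{22} + \left(-18 + 2116\right)} = \frac{1}{\sqrt{22} + 2098} = \frac{1}{2098 + \sqrt{22}}$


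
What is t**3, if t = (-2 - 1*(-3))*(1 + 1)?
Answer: 8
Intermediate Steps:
t = 2 (t = (-2 + 3)*2 = 1*2 = 2)
t**3 = 2**3 = 8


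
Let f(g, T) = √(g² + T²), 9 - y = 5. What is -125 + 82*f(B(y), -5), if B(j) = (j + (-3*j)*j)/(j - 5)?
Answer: -125 + 82*√1961 ≈ 3506.2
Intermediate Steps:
y = 4 (y = 9 - 1*5 = 9 - 5 = 4)
B(j) = (j - 3*j²)/(-5 + j)
f(g, T) = √(T² + g²)
-125 + 82*f(B(y), -5) = -125 + 82*√((-5)² + (4*(1 - 3*4)/(-5 + 4))²) = -125 + 82*√(25 + (4*(1 - 12)/(-1))²) = -125 + 82*√(25 + (4*(-1)*(-11))²) = -125 + 82*√(25 + 44²) = -125 + 82*√(25 + 1936) = -125 + 82*√1961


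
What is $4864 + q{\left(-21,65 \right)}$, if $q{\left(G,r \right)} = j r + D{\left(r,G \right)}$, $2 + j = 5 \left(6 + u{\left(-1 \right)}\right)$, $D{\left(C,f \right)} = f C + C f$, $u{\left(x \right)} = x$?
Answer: $3629$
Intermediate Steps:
$D{\left(C,f \right)} = 2 C f$ ($D{\left(C,f \right)} = C f + C f = 2 C f$)
$j = 23$ ($j = -2 + 5 \left(6 - 1\right) = -2 + 5 \cdot 5 = -2 + 25 = 23$)
$q{\left(G,r \right)} = 23 r + 2 G r$ ($q{\left(G,r \right)} = 23 r + 2 r G = 23 r + 2 G r$)
$4864 + q{\left(-21,65 \right)} = 4864 + 65 \left(23 + 2 \left(-21\right)\right) = 4864 + 65 \left(23 - 42\right) = 4864 + 65 \left(-19\right) = 4864 - 1235 = 3629$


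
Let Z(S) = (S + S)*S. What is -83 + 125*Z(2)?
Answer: 917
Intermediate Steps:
Z(S) = 2*S² (Z(S) = (2*S)*S = 2*S²)
-83 + 125*Z(2) = -83 + 125*(2*2²) = -83 + 125*(2*4) = -83 + 125*8 = -83 + 1000 = 917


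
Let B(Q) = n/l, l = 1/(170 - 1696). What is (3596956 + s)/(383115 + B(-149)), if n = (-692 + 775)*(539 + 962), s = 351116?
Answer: -3948072/189730543 ≈ -0.020809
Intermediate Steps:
n = 124583 (n = 83*1501 = 124583)
l = -1/1526 (l = 1/(-1526) = -1/1526 ≈ -0.00065531)
B(Q) = -190113658 (B(Q) = 124583/(-1/1526) = 124583*(-1526) = -190113658)
(3596956 + s)/(383115 + B(-149)) = (3596956 + 351116)/(383115 - 190113658) = 3948072/(-189730543) = 3948072*(-1/189730543) = -3948072/189730543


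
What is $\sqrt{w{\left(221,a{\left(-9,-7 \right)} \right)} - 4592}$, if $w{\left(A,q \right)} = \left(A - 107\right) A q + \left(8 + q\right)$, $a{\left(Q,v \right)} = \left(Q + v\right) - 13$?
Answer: $i \sqrt{735239} \approx 857.46 i$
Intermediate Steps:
$a{\left(Q,v \right)} = -13 + Q + v$
$w{\left(A,q \right)} = 8 + q + A q \left(-107 + A\right)$ ($w{\left(A,q \right)} = \left(A - 107\right) A q + \left(8 + q\right) = \left(-107 + A\right) A q + \left(8 + q\right) = A \left(-107 + A\right) q + \left(8 + q\right) = A q \left(-107 + A\right) + \left(8 + q\right) = 8 + q + A q \left(-107 + A\right)$)
$\sqrt{w{\left(221,a{\left(-9,-7 \right)} \right)} - 4592} = \sqrt{\left(8 - 29 + \left(-13 - 9 - 7\right) 221^{2} - 23647 \left(-13 - 9 - 7\right)\right) - 4592} = \sqrt{\left(8 - 29 - 1416389 - 23647 \left(-29\right)\right) - 4592} = \sqrt{\left(8 - 29 - 1416389 + 685763\right) - 4592} = \sqrt{-730647 - 4592} = \sqrt{-735239} = i \sqrt{735239}$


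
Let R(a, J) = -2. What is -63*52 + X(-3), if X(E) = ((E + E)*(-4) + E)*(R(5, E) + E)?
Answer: -3381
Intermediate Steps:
X(E) = -7*E*(-2 + E) (X(E) = ((E + E)*(-4) + E)*(-2 + E) = ((2*E)*(-4) + E)*(-2 + E) = (-8*E + E)*(-2 + E) = (-7*E)*(-2 + E) = -7*E*(-2 + E))
-63*52 + X(-3) = -63*52 + 7*(-3)*(2 - 1*(-3)) = -3276 + 7*(-3)*(2 + 3) = -3276 + 7*(-3)*5 = -3276 - 105 = -3381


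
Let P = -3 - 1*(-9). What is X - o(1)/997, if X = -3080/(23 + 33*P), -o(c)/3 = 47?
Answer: -3039599/220337 ≈ -13.795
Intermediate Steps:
o(c) = -141 (o(c) = -3*47 = -141)
P = 6 (P = -3 + 9 = 6)
X = -3080/221 (X = -3080/(23 + 33*6) = -3080/(23 + 198) = -3080/221 ≈ -13.937)
X - o(1)/997 = -3080/221 - (-141)/997 = -3080/221 - 1*(-141/997) = -3080/221 + 141/997 = -3039599/220337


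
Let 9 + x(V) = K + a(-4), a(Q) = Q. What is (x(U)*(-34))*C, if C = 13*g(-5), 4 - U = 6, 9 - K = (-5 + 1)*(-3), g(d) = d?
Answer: -35360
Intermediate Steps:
K = -3 (K = 9 - (-5 + 1)*(-3) = 9 - (-4)*(-3) = 9 - 1*12 = 9 - 12 = -3)
U = -2 (U = 4 - 1*6 = 4 - 6 = -2)
x(V) = -16 (x(V) = -9 + (-3 - 4) = -9 - 7 = -16)
C = -65 (C = 13*(-5) = -65)
(x(U)*(-34))*C = -16*(-34)*(-65) = 544*(-65) = -35360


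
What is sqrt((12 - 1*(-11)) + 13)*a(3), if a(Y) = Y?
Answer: 18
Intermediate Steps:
sqrt((12 - 1*(-11)) + 13)*a(3) = sqrt((12 - 1*(-11)) + 13)*3 = sqrt((12 + 11) + 13)*3 = sqrt(23 + 13)*3 = sqrt(36)*3 = 6*3 = 18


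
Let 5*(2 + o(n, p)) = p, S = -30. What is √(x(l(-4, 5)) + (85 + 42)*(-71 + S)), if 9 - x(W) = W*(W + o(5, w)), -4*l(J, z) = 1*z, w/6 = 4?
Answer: 53*I*√73/4 ≈ 113.21*I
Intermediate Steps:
w = 24 (w = 6*4 = 24)
o(n, p) = -2 + p/5
l(J, z) = -z/4
x(W) = 9 - W*(14/5 + W) (x(W) = 9 - W*(W + (-2 + (⅕)*24)) = 9 - W*(W + (-2 + 24/5)) = 9 - W*(W + 14/5) = 9 - W*(14/5 + W))
√(x(l(-4, 5)) + (85 + 42)*(-71 + S)) = √((9 - (-¼*5)² - (-7)*5/10) + (85 + 42)*(-71 - 30)) = √((9 - (-5/4)² - 14/5*(-5/4)) + 127*(-101)) = √((9 - 1*25/16 + 7/2) - 12827) = √((9 - 25/16 + 7/2) - 12827) = √(175/16 - 12827) = √(-205057/16) = 53*I*√73/4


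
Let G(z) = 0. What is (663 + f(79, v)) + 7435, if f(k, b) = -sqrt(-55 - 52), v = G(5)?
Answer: 8098 - I*sqrt(107) ≈ 8098.0 - 10.344*I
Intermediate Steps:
v = 0
f(k, b) = -I*sqrt(107) (f(k, b) = -sqrt(-107) = -I*sqrt(107))
(663 + f(79, v)) + 7435 = (663 - I*sqrt(107)) + 7435 = 8098 - I*sqrt(107)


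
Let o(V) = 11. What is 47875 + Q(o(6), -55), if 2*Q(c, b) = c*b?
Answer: 95145/2 ≈ 47573.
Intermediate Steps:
Q(c, b) = b*c/2 (Q(c, b) = (c*b)/2 = (b*c)/2 = b*c/2)
47875 + Q(o(6), -55) = 47875 + (½)*(-55)*11 = 47875 - 605/2 = 95145/2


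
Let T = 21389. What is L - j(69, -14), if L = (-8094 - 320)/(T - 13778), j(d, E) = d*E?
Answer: 7343812/7611 ≈ 964.89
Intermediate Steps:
j(d, E) = E*d
L = -8414/7611 (L = (-8094 - 320)/(21389 - 13778) = -8414/7611 ≈ -1.1055)
L - j(69, -14) = -8414/7611 - (-14)*69 = -8414/7611 - 1*(-966) = -8414/7611 + 966 = 7343812/7611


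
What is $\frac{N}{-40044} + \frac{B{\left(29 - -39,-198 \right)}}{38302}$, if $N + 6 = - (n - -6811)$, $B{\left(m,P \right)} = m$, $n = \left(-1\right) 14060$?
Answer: $- \frac{137349197}{766882644} \approx -0.1791$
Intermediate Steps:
$n = -14060$
$N = 7243$ ($N = -6 - \left(-14060 - -6811\right) = -6 - \left(-14060 + 6811\right) = -6 - -7249 = -6 + 7249 = 7243$)
$\frac{N}{-40044} + \frac{B{\left(29 - -39,-198 \right)}}{38302} = \frac{7243}{-40044} + \frac{29 - -39}{38302} = 7243 \left(- \frac{1}{40044}\right) + \left(29 + 39\right) \frac{1}{38302} = - \frac{7243}{40044} + 68 \cdot \frac{1}{38302} = - \frac{7243}{40044} + \frac{34}{19151} = - \frac{137349197}{766882644}$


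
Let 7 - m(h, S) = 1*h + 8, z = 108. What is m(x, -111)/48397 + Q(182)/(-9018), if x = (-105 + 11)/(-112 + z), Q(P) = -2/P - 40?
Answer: 78053923/19858208643 ≈ 0.0039306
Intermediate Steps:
Q(P) = -40 - 2/P
x = 47/2 (x = (-105 + 11)/(-112 + 108) = -94/(-4) = -94*(-¼) = 47/2 ≈ 23.500)
m(h, S) = -1 - h (m(h, S) = 7 - (1*h + 8) = 7 - (h + 8) = 7 - (8 + h) = 7 + (-8 - h) = -1 - h)
m(x, -111)/48397 + Q(182)/(-9018) = (-1 - 1*47/2)/48397 + (-40 - 2/182)/(-9018) = (-1 - 47/2)*(1/48397) + (-40 - 2*1/182)*(-1/9018) = -49/2*1/48397 + (-40 - 1/91)*(-1/9018) = -49/96794 - 3641/91*(-1/9018) = -49/96794 + 3641/820638 = 78053923/19858208643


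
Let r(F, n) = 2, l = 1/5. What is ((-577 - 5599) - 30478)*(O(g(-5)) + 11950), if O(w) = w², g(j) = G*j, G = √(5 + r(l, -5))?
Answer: -444429750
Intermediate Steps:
l = ⅕ ≈ 0.20000
G = √7 (G = √(5 + 2) = √7 ≈ 2.6458)
g(j) = j*√7 (g(j) = √7*j = j*√7)
((-577 - 5599) - 30478)*(O(g(-5)) + 11950) = ((-577 - 5599) - 30478)*((-5*√7)² + 11950) = (-6176 - 30478)*(175 + 11950) = -36654*12125 = -444429750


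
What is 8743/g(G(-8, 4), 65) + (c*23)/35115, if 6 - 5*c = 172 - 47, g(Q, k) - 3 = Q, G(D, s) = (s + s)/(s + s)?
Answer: 1535041277/702300 ≈ 2185.7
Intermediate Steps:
G(D, s) = 1 (G(D, s) = (2*s)/((2*s)) = (2*s)*(1/(2*s)) = 1)
g(Q, k) = 3 + Q
c = -119/5 (c = 6/5 - (172 - 47)/5 = 6/5 - 1/5*125 = 6/5 - 25 = -119/5 ≈ -23.800)
8743/g(G(-8, 4), 65) + (c*23)/35115 = 8743/(3 + 1) - 119/5*23/35115 = 8743/4 - 2737/5*1/35115 = 8743*(1/4) - 2737/175575 = 8743/4 - 2737/175575 = 1535041277/702300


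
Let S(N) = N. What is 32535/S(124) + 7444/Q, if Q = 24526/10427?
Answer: 5211329161/1520612 ≈ 3427.1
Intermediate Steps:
Q = 24526/10427 (Q = 24526*(1/10427) = 24526/10427 ≈ 2.3522)
32535/S(124) + 7444/Q = 32535/124 + 7444/(24526/10427) = 32535*(1/124) + 7444*(10427/24526) = 32535/124 + 38809294/12263 = 5211329161/1520612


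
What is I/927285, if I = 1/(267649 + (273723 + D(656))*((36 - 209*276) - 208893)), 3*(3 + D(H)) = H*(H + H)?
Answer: -1/138559987727100675 ≈ -7.2171e-18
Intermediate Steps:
D(H) = -3 + 2*H²/3 (D(H) = -3 + (H*(H + H))/3 = -3 + (H*(2*H))/3 = -3 + (2*H²)/3 = -3 + 2*H²/3)
I = -1/149425460055 (I = 1/(267649 + (273723 + (-3 + (⅔)*656²))*((36 - 209*276) - 208893)) = 1/(267649 + (273723 + (-3 + (⅔)*430336))*((36 - 57684) - 208893)) = 1/(267649 + (273723 + (-3 + 860672/3))*(-57648 - 208893)) = 1/(267649 + (273723 + 860663/3)*(-266541)) = 1/(267649 + (1681832/3)*(-266541)) = 1/(267649 - 149425727704) = 1/(-149425460055) = -1/149425460055 ≈ -6.6923e-12)
I/927285 = -1/149425460055/927285 = -1/149425460055*1/927285 = -1/138559987727100675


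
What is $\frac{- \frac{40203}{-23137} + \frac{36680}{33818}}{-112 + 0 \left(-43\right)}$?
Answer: $- \frac{1104125107}{43817035696} \approx -0.025199$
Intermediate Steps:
$\frac{- \frac{40203}{-23137} + \frac{36680}{33818}}{-112 + 0 \left(-43\right)} = \frac{\left(-40203\right) \left(- \frac{1}{23137}\right) + 36680 \cdot \frac{1}{33818}}{-112 + 0} = \frac{\frac{40203}{23137} + \frac{18340}{16909}}{-112} = \frac{1104125107}{391223533} \left(- \frac{1}{112}\right) = - \frac{1104125107}{43817035696}$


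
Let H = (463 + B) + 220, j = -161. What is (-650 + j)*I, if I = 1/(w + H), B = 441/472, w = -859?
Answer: 382792/82631 ≈ 4.6325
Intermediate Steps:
B = 441/472 (B = 441*(1/472) = 441/472 ≈ 0.93432)
H = 322817/472 (H = (463 + 441/472) + 220 = 218977/472 + 220 = 322817/472 ≈ 683.93)
I = -472/82631 (I = 1/(-859 + 322817/472) = 1/(-82631/472) = -472/82631 ≈ -0.0057121)
(-650 + j)*I = (-650 - 161)*(-472/82631) = -811*(-472/82631) = 382792/82631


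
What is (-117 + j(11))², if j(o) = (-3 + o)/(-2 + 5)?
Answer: 117649/9 ≈ 13072.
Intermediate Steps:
j(o) = -1 + o/3 (j(o) = (-3 + o)/3 = (-3 + o)*(⅓) = -1 + o/3)
(-117 + j(11))² = (-117 + (-1 + (⅓)*11))² = (-117 + (-1 + 11/3))² = (-117 + 8/3)² = (-343/3)² = 117649/9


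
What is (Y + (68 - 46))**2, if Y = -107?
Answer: 7225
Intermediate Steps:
(Y + (68 - 46))**2 = (-107 + (68 - 46))**2 = (-107 + 22)**2 = (-85)**2 = 7225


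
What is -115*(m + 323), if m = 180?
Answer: -57845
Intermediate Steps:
-115*(m + 323) = -115*(180 + 323) = -115*503 = -57845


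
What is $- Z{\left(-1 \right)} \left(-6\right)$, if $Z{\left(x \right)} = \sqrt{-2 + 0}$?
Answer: $6 i \sqrt{2} \approx 8.4853 i$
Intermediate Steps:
$Z{\left(x \right)} = i \sqrt{2}$ ($Z{\left(x \right)} = \sqrt{-2} = i \sqrt{2}$)
$- Z{\left(-1 \right)} \left(-6\right) = - i \sqrt{2} \left(-6\right) = 6 i \sqrt{2}$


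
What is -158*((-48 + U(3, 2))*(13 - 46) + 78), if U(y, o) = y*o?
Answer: -231312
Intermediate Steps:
U(y, o) = o*y
-158*((-48 + U(3, 2))*(13 - 46) + 78) = -158*((-48 + 2*3)*(13 - 46) + 78) = -158*((-48 + 6)*(-33) + 78) = -158*(-42*(-33) + 78) = -158*(1386 + 78) = -158*1464 = -231312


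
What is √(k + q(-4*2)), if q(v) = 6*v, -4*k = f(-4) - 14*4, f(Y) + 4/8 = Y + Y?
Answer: I*√510/4 ≈ 5.6458*I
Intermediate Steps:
f(Y) = -½ + 2*Y (f(Y) = -½ + (Y + Y) = -½ + 2*Y)
k = 129/8 (k = -((-½ + 2*(-4)) - 14*4)/4 = -((-½ - 8) - 56)/4 = -(-17/2 - 56)/4 = -¼*(-129/2) = 129/8 ≈ 16.125)
√(k + q(-4*2)) = √(129/8 + 6*(-4*2)) = √(129/8 + 6*(-8)) = √(129/8 - 48) = √(-255/8) = I*√510/4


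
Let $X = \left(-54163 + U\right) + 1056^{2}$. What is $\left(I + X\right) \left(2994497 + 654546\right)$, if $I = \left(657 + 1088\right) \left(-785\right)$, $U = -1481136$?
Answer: $-6531743181484$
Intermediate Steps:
$I = -1369825$ ($I = 1745 \left(-785\right) = -1369825$)
$X = -420163$ ($X = \left(-54163 - 1481136\right) + 1056^{2} = -1535299 + 1115136 = -420163$)
$\left(I + X\right) \left(2994497 + 654546\right) = \left(-1369825 - 420163\right) \left(2994497 + 654546\right) = \left(-1789988\right) 3649043 = -6531743181484$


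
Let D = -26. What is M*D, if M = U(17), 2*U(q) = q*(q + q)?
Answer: -7514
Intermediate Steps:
U(q) = q² (U(q) = (q*(q + q))/2 = (q*(2*q))/2 = (2*q²)/2 = q²)
M = 289 (M = 17² = 289)
M*D = 289*(-26) = -7514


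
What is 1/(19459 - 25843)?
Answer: -1/6384 ≈ -0.00015664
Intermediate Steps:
1/(19459 - 25843) = 1/(-6384) = -1/6384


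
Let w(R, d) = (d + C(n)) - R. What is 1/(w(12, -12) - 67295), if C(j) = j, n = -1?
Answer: -1/67320 ≈ -1.4854e-5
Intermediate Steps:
w(R, d) = -1 + d - R (w(R, d) = (d - 1) - R = (-1 + d) - R = -1 + d - R)
1/(w(12, -12) - 67295) = 1/((-1 - 12 - 1*12) - 67295) = 1/((-1 - 12 - 12) - 67295) = 1/(-25 - 67295) = 1/(-67320) = -1/67320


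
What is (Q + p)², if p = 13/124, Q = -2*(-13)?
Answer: 10478169/15376 ≈ 681.46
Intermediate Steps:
Q = 26
p = 13/124 (p = 13*(1/124) = 13/124 ≈ 0.10484)
(Q + p)² = (26 + 13/124)² = (3237/124)² = 10478169/15376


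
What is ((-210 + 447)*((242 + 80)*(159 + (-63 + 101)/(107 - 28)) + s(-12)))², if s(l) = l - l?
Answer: 148124331961956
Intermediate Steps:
s(l) = 0
((-210 + 447)*((242 + 80)*(159 + (-63 + 101)/(107 - 28)) + s(-12)))² = ((-210 + 447)*((242 + 80)*(159 + (-63 + 101)/(107 - 28)) + 0))² = (237*(322*(159 + 38/79) + 0))² = (237*(322*(12599/79) + 0))² = (237*(4056878/79 + 0))² = (237*(4056878/79))² = 12170634² = 148124331961956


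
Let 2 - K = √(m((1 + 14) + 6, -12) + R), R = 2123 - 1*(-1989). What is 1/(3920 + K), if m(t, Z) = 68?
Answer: 1961/7688952 + √1045/7688952 ≈ 0.00025925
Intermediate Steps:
R = 4112 (R = 2123 + 1989 = 4112)
K = 2 - 2*√1045 (K = 2 - √(68 + 4112) = 2 - √4180 = 2 - 2*√1045 ≈ -62.653)
1/(3920 + K) = 1/(3920 + (2 - 2*√1045)) = 1/(3922 - 2*√1045)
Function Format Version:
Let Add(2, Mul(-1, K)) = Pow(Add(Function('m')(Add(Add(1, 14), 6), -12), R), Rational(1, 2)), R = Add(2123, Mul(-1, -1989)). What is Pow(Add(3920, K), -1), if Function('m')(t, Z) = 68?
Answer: Add(Rational(1961, 7688952), Mul(Rational(1, 7688952), Pow(1045, Rational(1, 2)))) ≈ 0.00025925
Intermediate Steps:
R = 4112 (R = Add(2123, 1989) = 4112)
K = Add(2, Mul(-2, Pow(1045, Rational(1, 2)))) (K = Add(2, Mul(-1, Pow(Add(68, 4112), Rational(1, 2)))) = Add(2, Mul(-1, Pow(4180, Rational(1, 2)))) = Add(2, Mul(-1, Mul(2, Pow(1045, Rational(1, 2))))) = Add(2, Mul(-2, Pow(1045, Rational(1, 2)))) ≈ -62.653)
Pow(Add(3920, K), -1) = Pow(Add(3920, Add(2, Mul(-2, Pow(1045, Rational(1, 2))))), -1) = Pow(Add(3922, Mul(-2, Pow(1045, Rational(1, 2)))), -1)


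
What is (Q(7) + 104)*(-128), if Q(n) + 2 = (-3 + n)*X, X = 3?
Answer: -14592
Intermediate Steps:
Q(n) = -11 + 3*n (Q(n) = -2 + (-3 + n)*3 = -2 + (-9 + 3*n) = -11 + 3*n)
(Q(7) + 104)*(-128) = ((-11 + 3*7) + 104)*(-128) = ((-11 + 21) + 104)*(-128) = (10 + 104)*(-128) = 114*(-128) = -14592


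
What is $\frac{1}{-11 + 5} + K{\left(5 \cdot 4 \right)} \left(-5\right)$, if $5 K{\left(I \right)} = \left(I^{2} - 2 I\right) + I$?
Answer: $- \frac{2281}{6} \approx -380.17$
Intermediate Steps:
$K{\left(I \right)} = - \frac{I}{5} + \frac{I^{2}}{5}$ ($K{\left(I \right)} = \frac{\left(I^{2} - 2 I\right) + I}{5} = \frac{I^{2} - I}{5} = - \frac{I}{5} + \frac{I^{2}}{5}$)
$\frac{1}{-11 + 5} + K{\left(5 \cdot 4 \right)} \left(-5\right) = \frac{1}{-11 + 5} + \frac{5 \cdot 4 \left(-1 + 5 \cdot 4\right)}{5} \left(-5\right) = \frac{1}{-6} + \frac{1}{5} \cdot 20 \left(-1 + 20\right) \left(-5\right) = - \frac{1}{6} + \frac{1}{5} \cdot 20 \cdot 19 \left(-5\right) = - \frac{1}{6} + 76 \left(-5\right) = - \frac{1}{6} - 380 = - \frac{2281}{6}$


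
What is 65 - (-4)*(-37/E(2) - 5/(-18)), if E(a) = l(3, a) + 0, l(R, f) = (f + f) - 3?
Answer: -737/9 ≈ -81.889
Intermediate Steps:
l(R, f) = -3 + 2*f (l(R, f) = 2*f - 3 = -3 + 2*f)
E(a) = -3 + 2*a (E(a) = (-3 + 2*a) + 0 = -3 + 2*a)
65 - (-4)*(-37/E(2) - 5/(-18)) = 65 - (-4)*(-37/(-3 + 2*2) - 5/(-18)) = 65 - (-4)*(-37/(-3 + 4) - 5*(-1/18)) = 65 - (-4)*(-37/1 + 5/18) = 65 - (-4)*(-37*1 + 5/18) = 65 - (-4)*(-37 + 5/18) = 65 - (-4)*(-661)/18 = 65 - 1*1322/9 = 65 - 1322/9 = -737/9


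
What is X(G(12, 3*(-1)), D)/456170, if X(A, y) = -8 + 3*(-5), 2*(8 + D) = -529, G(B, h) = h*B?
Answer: -23/456170 ≈ -5.0420e-5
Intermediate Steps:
G(B, h) = B*h
D = -545/2 (D = -8 + (½)*(-529) = -8 - 529/2 = -545/2 ≈ -272.50)
X(A, y) = -23 (X(A, y) = -8 - 15 = -23)
X(G(12, 3*(-1)), D)/456170 = -23/456170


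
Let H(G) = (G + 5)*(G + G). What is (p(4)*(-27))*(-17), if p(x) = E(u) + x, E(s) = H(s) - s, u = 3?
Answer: 22491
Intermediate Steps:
H(G) = 2*G*(5 + G) (H(G) = (5 + G)*(2*G) = 2*G*(5 + G))
E(s) = -s + 2*s*(5 + s) (E(s) = 2*s*(5 + s) - s = -s + 2*s*(5 + s))
p(x) = 45 + x (p(x) = 3*(9 + 2*3) + x = 3*(9 + 6) + x = 3*15 + x = 45 + x)
(p(4)*(-27))*(-17) = ((45 + 4)*(-27))*(-17) = (49*(-27))*(-17) = -1323*(-17) = 22491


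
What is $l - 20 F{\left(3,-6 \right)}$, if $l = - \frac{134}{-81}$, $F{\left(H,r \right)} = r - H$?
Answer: $\frac{14714}{81} \approx 181.65$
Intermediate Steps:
$l = \frac{134}{81}$ ($l = \left(-134\right) \left(- \frac{1}{81}\right) = \frac{134}{81} \approx 1.6543$)
$l - 20 F{\left(3,-6 \right)} = \frac{134}{81} - 20 \left(-6 - 3\right) = \frac{134}{81} - -180 = \frac{134}{81} + 180 = \frac{14714}{81}$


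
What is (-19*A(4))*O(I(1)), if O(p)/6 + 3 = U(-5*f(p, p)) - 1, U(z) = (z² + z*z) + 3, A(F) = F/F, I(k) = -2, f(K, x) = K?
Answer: -22686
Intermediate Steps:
A(F) = 1
U(z) = 3 + 2*z² (U(z) = (z² + z²) + 3 = 2*z² + 3 = 3 + 2*z²)
O(p) = -6 + 300*p² (O(p) = -18 + 6*((3 + 2*(-5*p)²) - 1) = -18 + 6*((3 + 2*(25*p²)) - 1) = -18 + 6*((3 + 50*p²) - 1) = -18 + 6*(2 + 50*p²) = -18 + (12 + 300*p²) = -6 + 300*p²)
(-19*A(4))*O(I(1)) = (-19*1)*(-6 + 300*(-2)²) = -19*(-6 + 300*4) = -19*(-6 + 1200) = -19*1194 = -22686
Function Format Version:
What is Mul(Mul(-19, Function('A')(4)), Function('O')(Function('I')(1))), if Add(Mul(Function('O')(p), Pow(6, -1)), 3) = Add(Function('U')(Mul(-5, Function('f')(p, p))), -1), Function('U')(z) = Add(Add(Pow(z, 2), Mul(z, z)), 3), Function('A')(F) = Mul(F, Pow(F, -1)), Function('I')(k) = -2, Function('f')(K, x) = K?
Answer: -22686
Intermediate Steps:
Function('A')(F) = 1
Function('U')(z) = Add(3, Mul(2, Pow(z, 2))) (Function('U')(z) = Add(Add(Pow(z, 2), Pow(z, 2)), 3) = Add(Mul(2, Pow(z, 2)), 3) = Add(3, Mul(2, Pow(z, 2))))
Function('O')(p) = Add(-6, Mul(300, Pow(p, 2))) (Function('O')(p) = Add(-18, Mul(6, Add(Add(3, Mul(2, Pow(Mul(-5, p), 2))), -1))) = Add(-18, Mul(6, Add(Add(3, Mul(2, Mul(25, Pow(p, 2)))), -1))) = Add(-18, Mul(6, Add(Add(3, Mul(50, Pow(p, 2))), -1))) = Add(-18, Mul(6, Add(2, Mul(50, Pow(p, 2))))) = Add(-18, Add(12, Mul(300, Pow(p, 2)))) = Add(-6, Mul(300, Pow(p, 2))))
Mul(Mul(-19, Function('A')(4)), Function('O')(Function('I')(1))) = Mul(Mul(-19, 1), Add(-6, Mul(300, Pow(-2, 2)))) = Mul(-19, Add(-6, Mul(300, 4))) = Mul(-19, Add(-6, 1200)) = Mul(-19, 1194) = -22686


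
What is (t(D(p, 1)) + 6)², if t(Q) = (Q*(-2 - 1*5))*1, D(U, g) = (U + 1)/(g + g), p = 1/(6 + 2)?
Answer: 1089/256 ≈ 4.2539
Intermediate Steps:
p = ⅛ (p = 1/8 = ⅛ ≈ 0.12500)
D(U, g) = (1 + U)/(2*g) (D(U, g) = (1 + U)/((2*g)) = (1 + U)*(1/(2*g)) = (1 + U)/(2*g))
t(Q) = -7*Q (t(Q) = (Q*(-2 - 5))*1 = (Q*(-7))*1 = -7*Q*1 = -7*Q)
(t(D(p, 1)) + 6)² = (-7*(1 + ⅛)/(2*1) + 6)² = (-7*9/(2*8) + 6)² = (-7*9/16 + 6)² = (-63/16 + 6)² = (33/16)² = 1089/256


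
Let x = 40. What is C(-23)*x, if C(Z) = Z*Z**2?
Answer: -486680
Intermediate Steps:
C(Z) = Z**3
C(-23)*x = (-23)**3*40 = -12167*40 = -486680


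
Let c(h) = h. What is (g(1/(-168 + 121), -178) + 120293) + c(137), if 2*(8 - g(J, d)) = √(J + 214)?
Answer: 120438 - √472679/94 ≈ 1.2043e+5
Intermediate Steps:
g(J, d) = 8 - √(214 + J)/2 (g(J, d) = 8 - √(J + 214)/2 = 8 - √(214 + J)/2)
(g(1/(-168 + 121), -178) + 120293) + c(137) = ((8 - √(214 + 1/(-168 + 121))/2) + 120293) + 137 = ((8 - √(214 + 1/(-47))/2) + 120293) + 137 = ((8 - √(214 - 1/47)/2) + 120293) + 137 = ((8 - √472679/94) + 120293) + 137 = (120301 - √472679/94) + 137 = 120438 - √472679/94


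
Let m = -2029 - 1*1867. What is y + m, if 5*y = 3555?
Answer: -3185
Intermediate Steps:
y = 711 (y = (⅕)*3555 = 711)
m = -3896 (m = -2029 - 1867 = -3896)
y + m = 711 - 3896 = -3185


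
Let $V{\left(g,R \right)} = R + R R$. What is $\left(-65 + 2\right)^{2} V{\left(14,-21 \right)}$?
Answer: $1666980$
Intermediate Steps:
$V{\left(g,R \right)} = R + R^{2}$
$\left(-65 + 2\right)^{2} V{\left(14,-21 \right)} = \left(-65 + 2\right)^{2} \left(- 21 \left(1 - 21\right)\right) = \left(-63\right)^{2} \left(\left(-21\right) \left(-20\right)\right) = 3969 \cdot 420 = 1666980$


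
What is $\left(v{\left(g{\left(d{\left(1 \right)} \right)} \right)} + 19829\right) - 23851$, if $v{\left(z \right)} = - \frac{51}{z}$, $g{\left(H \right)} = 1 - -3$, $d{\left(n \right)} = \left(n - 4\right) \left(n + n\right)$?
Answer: $- \frac{16139}{4} \approx -4034.8$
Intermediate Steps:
$d{\left(n \right)} = 2 n \left(-4 + n\right)$ ($d{\left(n \right)} = \left(-4 + n\right) 2 n = 2 n \left(-4 + n\right)$)
$g{\left(H \right)} = 4$ ($g{\left(H \right)} = 1 + 3 = 4$)
$\left(v{\left(g{\left(d{\left(1 \right)} \right)} \right)} + 19829\right) - 23851 = \left(- \frac{51}{4} + 19829\right) - 23851 = \frac{79265}{4} - 23851 = - \frac{16139}{4}$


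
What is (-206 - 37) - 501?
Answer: -744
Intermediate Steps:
(-206 - 37) - 501 = -243 - 501 = -744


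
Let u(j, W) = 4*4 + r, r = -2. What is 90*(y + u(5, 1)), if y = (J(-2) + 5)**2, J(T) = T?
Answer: 2070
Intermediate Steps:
y = 9 (y = (-2 + 5)**2 = 3**2 = 9)
u(j, W) = 14 (u(j, W) = 4*4 - 2 = 16 - 2 = 14)
90*(y + u(5, 1)) = 90*(9 + 14) = 90*23 = 2070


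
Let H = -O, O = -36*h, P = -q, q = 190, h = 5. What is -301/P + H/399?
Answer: 2707/1330 ≈ 2.0353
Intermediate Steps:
P = -190 (P = -1*190 = -190)
O = -180 (O = -36*5 = -180)
H = 180 (H = -1*(-180) = 180)
-301/P + H/399 = -301/(-190) + 180/399 = -301*(-1/190) + 180*(1/399) = 301/190 + 60/133 = 2707/1330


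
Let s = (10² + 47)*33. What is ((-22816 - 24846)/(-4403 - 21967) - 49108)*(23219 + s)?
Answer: -3634869346486/2637 ≈ -1.3784e+9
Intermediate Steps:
s = 4851 (s = (100 + 47)*33 = 147*33 = 4851)
((-22816 - 24846)/(-4403 - 21967) - 49108)*(23219 + s) = ((-22816 - 24846)/(-4403 - 21967) - 49108)*(23219 + 4851) = (-47662/(-26370) - 49108)*28070 = (-47662*(-1/26370) - 49108)*28070 = (23831/13185 - 49108)*28070 = -647465149/13185*28070 = -3634869346486/2637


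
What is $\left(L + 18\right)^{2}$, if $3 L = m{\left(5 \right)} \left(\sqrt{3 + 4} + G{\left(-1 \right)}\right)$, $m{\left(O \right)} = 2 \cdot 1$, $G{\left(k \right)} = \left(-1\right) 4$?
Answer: $\frac{2144}{9} + \frac{184 \sqrt{7}}{9} \approx 292.31$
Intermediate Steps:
$G{\left(k \right)} = -4$
$m{\left(O \right)} = 2$
$L = - \frac{8}{3} + \frac{2 \sqrt{7}}{3}$ ($L = \frac{2 \left(\sqrt{3 + 4} - 4\right)}{3} = \frac{2 \left(\sqrt{7} - 4\right)}{3} = \frac{2 \left(-4 + \sqrt{7}\right)}{3} = \frac{-8 + 2 \sqrt{7}}{3} = - \frac{8}{3} + \frac{2 \sqrt{7}}{3} \approx -0.90283$)
$\left(L + 18\right)^{2} = \left(\left(- \frac{8}{3} + \frac{2 \sqrt{7}}{3}\right) + 18\right)^{2} = \left(\frac{46}{3} + \frac{2 \sqrt{7}}{3}\right)^{2}$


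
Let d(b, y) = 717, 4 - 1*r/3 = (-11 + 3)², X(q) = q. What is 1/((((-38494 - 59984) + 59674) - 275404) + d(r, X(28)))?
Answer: -1/313491 ≈ -3.1899e-6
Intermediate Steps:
r = -180 (r = 12 - 3*(-11 + 3)² = 12 - 3*(-8)² = 12 - 3*64 = 12 - 192 = -180)
1/((((-38494 - 59984) + 59674) - 275404) + d(r, X(28))) = 1/((((-38494 - 59984) + 59674) - 275404) + 717) = 1/(((-98478 + 59674) - 275404) + 717) = 1/((-38804 - 275404) + 717) = 1/(-314208 + 717) = 1/(-313491) = -1/313491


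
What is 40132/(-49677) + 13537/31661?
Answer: -598141703/1572823497 ≈ -0.38030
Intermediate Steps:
40132/(-49677) + 13537/31661 = 40132*(-1/49677) + 13537*(1/31661) = -40132/49677 + 13537/31661 = -598141703/1572823497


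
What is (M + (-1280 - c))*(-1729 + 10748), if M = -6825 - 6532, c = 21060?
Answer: -321951243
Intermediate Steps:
M = -13357
(M + (-1280 - c))*(-1729 + 10748) = (-13357 + (-1280 - 1*21060))*(-1729 + 10748) = (-13357 + (-1280 - 21060))*9019 = (-13357 - 22340)*9019 = -35697*9019 = -321951243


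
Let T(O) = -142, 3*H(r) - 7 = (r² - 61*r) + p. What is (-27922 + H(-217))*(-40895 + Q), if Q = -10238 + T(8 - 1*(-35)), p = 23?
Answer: 1200347750/3 ≈ 4.0012e+8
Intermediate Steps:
H(r) = 10 - 61*r/3 + r²/3 (H(r) = 7/3 + ((r² - 61*r) + 23)/3 = 7/3 + (23 + r² - 61*r)/3 = 7/3 + (23/3 - 61*r/3 + r²/3) = 10 - 61*r/3 + r²/3)
Q = -10380 (Q = -10238 - 142 = -10380)
(-27922 + H(-217))*(-40895 + Q) = (-27922 + (10 - 61/3*(-217) + (⅓)*(-217)²))*(-40895 - 10380) = (-27922 + (10 + 13237/3 + (⅓)*47089))*(-51275) = (-27922 + (10 + 13237/3 + 47089/3))*(-51275) = (-27922 + 60356/3)*(-51275) = -23410/3*(-51275) = 1200347750/3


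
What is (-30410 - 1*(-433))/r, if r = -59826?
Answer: 29977/59826 ≈ 0.50107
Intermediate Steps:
(-30410 - 1*(-433))/r = (-30410 - 1*(-433))/(-59826) = (-30410 + 433)*(-1/59826) = -29977*(-1/59826) = 29977/59826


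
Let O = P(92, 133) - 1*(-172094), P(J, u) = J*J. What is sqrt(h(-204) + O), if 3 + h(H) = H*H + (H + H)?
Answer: sqrt(221763) ≈ 470.92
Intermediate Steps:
P(J, u) = J**2
h(H) = -3 + H**2 + 2*H (h(H) = -3 + (H*H + (H + H)) = -3 + (H**2 + 2*H) = -3 + H**2 + 2*H)
O = 180558 (O = 92**2 - 1*(-172094) = 8464 + 172094 = 180558)
sqrt(h(-204) + O) = sqrt((-3 + (-204)**2 + 2*(-204)) + 180558) = sqrt((-3 + 41616 - 408) + 180558) = sqrt(41205 + 180558) = sqrt(221763)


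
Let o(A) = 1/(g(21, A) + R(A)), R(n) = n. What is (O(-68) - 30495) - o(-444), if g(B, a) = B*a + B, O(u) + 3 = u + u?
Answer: -298589597/9747 ≈ -30634.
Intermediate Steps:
O(u) = -3 + 2*u (O(u) = -3 + (u + u) = -3 + 2*u)
g(B, a) = B + B*a
o(A) = 1/(21 + 22*A) (o(A) = 1/(21*(1 + A) + A) = 1/((21 + 21*A) + A) = 1/(21 + 22*A))
(O(-68) - 30495) - o(-444) = ((-3 + 2*(-68)) - 30495) - 1/(21 + 22*(-444)) = ((-3 - 136) - 30495) - 1/(21 - 9768) = (-139 - 30495) - 1/(-9747) = -30634 - 1*(-1/9747) = -30634 + 1/9747 = -298589597/9747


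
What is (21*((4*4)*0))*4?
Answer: 0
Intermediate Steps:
(21*((4*4)*0))*4 = (21*(16*0))*4 = (21*0)*4 = 0*4 = 0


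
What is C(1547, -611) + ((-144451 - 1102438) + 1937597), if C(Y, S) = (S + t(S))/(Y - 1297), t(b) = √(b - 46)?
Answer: 172676389/250 + 3*I*√73/250 ≈ 6.9071e+5 + 0.10253*I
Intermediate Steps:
t(b) = √(-46 + b)
C(Y, S) = (S + √(-46 + S))/(-1297 + Y) (C(Y, S) = (S + √(-46 + S))/(Y - 1297) = (S + √(-46 + S))/(-1297 + Y))
C(1547, -611) + ((-144451 - 1102438) + 1937597) = (-611 + √(-46 - 611))/(-1297 + 1547) + ((-144451 - 1102438) + 1937597) = (-611 + √(-657))/250 + (-1246889 + 1937597) = (-611 + 3*I*√73)/250 + 690708 = (-611/250 + 3*I*√73/250) + 690708 = 172676389/250 + 3*I*√73/250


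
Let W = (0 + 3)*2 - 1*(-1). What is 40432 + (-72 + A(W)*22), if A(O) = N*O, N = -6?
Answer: 39436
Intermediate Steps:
W = 7 (W = 3*2 + 1 = 6 + 1 = 7)
A(O) = -6*O
40432 + (-72 + A(W)*22) = 40432 + (-72 - 6*7*22) = 40432 + (-72 - 42*22) = 40432 + (-72 - 924) = 40432 - 996 = 39436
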